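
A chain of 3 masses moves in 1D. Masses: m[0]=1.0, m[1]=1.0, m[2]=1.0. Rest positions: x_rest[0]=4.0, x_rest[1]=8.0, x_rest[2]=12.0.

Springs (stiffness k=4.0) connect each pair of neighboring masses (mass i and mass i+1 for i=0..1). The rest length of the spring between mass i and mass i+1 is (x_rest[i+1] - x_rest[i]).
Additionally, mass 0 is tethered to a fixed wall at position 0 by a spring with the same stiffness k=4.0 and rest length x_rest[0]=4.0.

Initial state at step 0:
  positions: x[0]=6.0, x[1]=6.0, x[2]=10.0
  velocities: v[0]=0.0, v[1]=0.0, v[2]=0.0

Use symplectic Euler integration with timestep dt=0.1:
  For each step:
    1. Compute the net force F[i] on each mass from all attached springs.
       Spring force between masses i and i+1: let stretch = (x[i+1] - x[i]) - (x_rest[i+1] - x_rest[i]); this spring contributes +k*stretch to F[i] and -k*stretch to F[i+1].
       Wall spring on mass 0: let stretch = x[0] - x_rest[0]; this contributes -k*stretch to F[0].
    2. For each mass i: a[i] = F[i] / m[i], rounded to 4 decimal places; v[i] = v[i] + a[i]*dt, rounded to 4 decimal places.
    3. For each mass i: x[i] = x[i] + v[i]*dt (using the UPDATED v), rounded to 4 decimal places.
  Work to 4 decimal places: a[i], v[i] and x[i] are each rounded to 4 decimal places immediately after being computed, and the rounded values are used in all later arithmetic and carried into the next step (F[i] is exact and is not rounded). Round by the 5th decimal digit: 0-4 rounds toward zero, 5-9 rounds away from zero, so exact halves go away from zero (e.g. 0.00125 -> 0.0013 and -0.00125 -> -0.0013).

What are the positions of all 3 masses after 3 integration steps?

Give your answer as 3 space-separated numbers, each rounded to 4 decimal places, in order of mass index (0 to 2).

Answer: 4.6851 6.8511 10.0309

Derivation:
Step 0: x=[6.0000 6.0000 10.0000] v=[0.0000 0.0000 0.0000]
Step 1: x=[5.7600 6.1600 10.0000] v=[-2.4000 1.6000 0.0000]
Step 2: x=[5.3056 6.4576 10.0064] v=[-4.5440 2.9760 0.0640]
Step 3: x=[4.6851 6.8511 10.0309] v=[-6.2054 3.9347 0.2445]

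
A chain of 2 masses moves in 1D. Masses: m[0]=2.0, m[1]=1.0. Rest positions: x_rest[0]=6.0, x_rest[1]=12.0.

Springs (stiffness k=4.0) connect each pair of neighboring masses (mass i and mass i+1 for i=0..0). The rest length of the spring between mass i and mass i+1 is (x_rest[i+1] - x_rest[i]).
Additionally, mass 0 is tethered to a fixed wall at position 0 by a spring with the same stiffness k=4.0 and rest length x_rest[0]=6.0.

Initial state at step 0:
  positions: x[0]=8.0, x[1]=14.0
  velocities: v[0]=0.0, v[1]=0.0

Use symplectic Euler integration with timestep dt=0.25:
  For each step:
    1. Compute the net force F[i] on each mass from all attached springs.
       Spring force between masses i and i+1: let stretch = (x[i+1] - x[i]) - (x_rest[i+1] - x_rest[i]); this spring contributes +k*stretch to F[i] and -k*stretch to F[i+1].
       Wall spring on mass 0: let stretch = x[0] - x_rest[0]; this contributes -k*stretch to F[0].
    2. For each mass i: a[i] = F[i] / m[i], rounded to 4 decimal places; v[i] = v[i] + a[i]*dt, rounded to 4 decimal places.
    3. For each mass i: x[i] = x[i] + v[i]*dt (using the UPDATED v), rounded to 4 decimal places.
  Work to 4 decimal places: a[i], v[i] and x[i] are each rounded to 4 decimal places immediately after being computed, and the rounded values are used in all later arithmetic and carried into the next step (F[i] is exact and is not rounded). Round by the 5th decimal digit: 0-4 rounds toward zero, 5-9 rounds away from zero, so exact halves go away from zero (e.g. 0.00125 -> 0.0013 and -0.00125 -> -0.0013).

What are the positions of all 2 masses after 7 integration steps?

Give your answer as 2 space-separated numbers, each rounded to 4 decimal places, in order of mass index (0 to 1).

Answer: 5.3127 10.7869

Derivation:
Step 0: x=[8.0000 14.0000] v=[0.0000 0.0000]
Step 1: x=[7.7500 14.0000] v=[-1.0000 0.0000]
Step 2: x=[7.3125 13.9375] v=[-1.7500 -0.2500]
Step 3: x=[6.7891 13.7188] v=[-2.0938 -0.8750]
Step 4: x=[6.2832 13.2676] v=[-2.0235 -1.8047]
Step 5: x=[5.8650 12.5703] v=[-1.6729 -2.7891]
Step 6: x=[5.5518 11.6967] v=[-1.2528 -3.4944]
Step 7: x=[5.3127 10.7869] v=[-0.9563 -3.6393]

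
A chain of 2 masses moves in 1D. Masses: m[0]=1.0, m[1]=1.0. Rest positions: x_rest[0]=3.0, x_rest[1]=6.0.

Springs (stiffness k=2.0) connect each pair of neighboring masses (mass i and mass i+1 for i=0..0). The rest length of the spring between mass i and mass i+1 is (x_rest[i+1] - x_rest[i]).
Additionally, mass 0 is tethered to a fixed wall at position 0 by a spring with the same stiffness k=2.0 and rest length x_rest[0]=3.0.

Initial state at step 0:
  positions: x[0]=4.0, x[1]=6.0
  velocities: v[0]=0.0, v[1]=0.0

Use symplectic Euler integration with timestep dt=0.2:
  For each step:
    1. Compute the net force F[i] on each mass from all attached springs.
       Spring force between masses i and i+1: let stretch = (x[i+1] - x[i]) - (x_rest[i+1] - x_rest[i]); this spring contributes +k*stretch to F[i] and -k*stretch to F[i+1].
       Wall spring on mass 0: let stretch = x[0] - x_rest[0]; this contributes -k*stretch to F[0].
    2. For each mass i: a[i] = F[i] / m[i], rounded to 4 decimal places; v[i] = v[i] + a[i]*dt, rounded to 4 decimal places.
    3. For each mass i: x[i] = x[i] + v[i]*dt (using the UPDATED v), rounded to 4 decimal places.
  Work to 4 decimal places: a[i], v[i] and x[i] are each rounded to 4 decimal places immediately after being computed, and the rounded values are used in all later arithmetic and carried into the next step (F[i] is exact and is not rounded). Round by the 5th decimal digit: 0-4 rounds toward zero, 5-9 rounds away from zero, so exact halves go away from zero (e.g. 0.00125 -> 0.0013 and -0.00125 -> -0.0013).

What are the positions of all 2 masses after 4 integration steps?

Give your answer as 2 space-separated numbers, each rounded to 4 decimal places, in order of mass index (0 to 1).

Answer: 2.8348 6.5398

Derivation:
Step 0: x=[4.0000 6.0000] v=[0.0000 0.0000]
Step 1: x=[3.8400 6.0800] v=[-0.8000 0.4000]
Step 2: x=[3.5520 6.2208] v=[-1.4400 0.7040]
Step 3: x=[3.1933 6.3881] v=[-1.7933 0.8365]
Step 4: x=[2.8348 6.5398] v=[-1.7927 0.7586]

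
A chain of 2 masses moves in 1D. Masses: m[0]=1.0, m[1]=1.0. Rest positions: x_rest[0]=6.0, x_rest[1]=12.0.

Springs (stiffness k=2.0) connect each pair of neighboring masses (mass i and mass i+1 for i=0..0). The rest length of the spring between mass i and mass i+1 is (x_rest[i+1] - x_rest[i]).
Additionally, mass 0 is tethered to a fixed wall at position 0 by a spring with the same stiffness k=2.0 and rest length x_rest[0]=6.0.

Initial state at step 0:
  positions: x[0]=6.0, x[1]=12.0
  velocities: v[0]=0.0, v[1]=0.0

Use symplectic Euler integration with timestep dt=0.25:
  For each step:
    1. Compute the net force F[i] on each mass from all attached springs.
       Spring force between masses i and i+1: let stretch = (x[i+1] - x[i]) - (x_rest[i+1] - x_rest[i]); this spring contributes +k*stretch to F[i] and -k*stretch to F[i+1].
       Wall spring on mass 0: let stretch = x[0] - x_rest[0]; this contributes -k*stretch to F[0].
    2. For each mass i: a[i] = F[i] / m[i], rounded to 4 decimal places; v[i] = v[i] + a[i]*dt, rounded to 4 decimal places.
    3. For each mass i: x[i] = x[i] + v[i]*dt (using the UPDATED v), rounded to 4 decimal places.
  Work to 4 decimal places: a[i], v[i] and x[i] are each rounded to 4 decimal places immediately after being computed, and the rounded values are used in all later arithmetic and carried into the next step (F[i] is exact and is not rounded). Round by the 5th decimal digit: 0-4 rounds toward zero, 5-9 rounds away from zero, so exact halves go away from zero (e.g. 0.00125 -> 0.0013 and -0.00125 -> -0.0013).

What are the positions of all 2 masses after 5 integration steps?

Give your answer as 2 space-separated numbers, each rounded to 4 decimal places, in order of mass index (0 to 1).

Step 0: x=[6.0000 12.0000] v=[0.0000 0.0000]
Step 1: x=[6.0000 12.0000] v=[0.0000 0.0000]
Step 2: x=[6.0000 12.0000] v=[0.0000 0.0000]
Step 3: x=[6.0000 12.0000] v=[0.0000 0.0000]
Step 4: x=[6.0000 12.0000] v=[0.0000 0.0000]
Step 5: x=[6.0000 12.0000] v=[0.0000 0.0000]

Answer: 6.0000 12.0000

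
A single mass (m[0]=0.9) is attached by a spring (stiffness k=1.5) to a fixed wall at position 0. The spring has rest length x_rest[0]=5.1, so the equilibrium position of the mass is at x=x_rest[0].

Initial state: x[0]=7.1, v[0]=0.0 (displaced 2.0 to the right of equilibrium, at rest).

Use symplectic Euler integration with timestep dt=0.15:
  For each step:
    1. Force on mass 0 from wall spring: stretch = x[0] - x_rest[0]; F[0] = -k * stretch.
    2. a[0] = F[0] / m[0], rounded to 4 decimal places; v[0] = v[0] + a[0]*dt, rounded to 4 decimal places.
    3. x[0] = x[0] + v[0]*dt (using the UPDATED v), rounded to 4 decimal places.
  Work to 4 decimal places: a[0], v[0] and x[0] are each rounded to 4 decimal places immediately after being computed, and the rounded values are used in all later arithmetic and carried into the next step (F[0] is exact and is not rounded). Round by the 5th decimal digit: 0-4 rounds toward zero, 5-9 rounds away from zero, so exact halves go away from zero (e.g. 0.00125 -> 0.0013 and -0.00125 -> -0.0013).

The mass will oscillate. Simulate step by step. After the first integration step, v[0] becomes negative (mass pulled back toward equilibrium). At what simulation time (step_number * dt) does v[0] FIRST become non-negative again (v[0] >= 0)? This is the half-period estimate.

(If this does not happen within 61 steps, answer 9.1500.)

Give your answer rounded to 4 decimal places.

Step 0: x=[7.1000] v=[0.0000]
Step 1: x=[7.0250] v=[-0.5000]
Step 2: x=[6.8778] v=[-0.9812]
Step 3: x=[6.6639] v=[-1.4257]
Step 4: x=[6.3914] v=[-1.8167]
Step 5: x=[6.0705] v=[-2.1395]
Step 6: x=[5.7132] v=[-2.3821]
Step 7: x=[5.3329] v=[-2.5354]
Step 8: x=[4.9439] v=[-2.5936]
Step 9: x=[4.5607] v=[-2.5546]
Step 10: x=[4.1977] v=[-2.4198]
Step 11: x=[3.8686] v=[-2.1942]
Step 12: x=[3.5856] v=[-1.8864]
Step 13: x=[3.3594] v=[-1.5078]
Step 14: x=[3.1985] v=[-1.0727]
Step 15: x=[3.1089] v=[-0.5973]
Step 16: x=[3.0940] v=[-0.0995]
Step 17: x=[3.1543] v=[0.4020]
First v>=0 after going negative at step 17, time=2.5500

Answer: 2.5500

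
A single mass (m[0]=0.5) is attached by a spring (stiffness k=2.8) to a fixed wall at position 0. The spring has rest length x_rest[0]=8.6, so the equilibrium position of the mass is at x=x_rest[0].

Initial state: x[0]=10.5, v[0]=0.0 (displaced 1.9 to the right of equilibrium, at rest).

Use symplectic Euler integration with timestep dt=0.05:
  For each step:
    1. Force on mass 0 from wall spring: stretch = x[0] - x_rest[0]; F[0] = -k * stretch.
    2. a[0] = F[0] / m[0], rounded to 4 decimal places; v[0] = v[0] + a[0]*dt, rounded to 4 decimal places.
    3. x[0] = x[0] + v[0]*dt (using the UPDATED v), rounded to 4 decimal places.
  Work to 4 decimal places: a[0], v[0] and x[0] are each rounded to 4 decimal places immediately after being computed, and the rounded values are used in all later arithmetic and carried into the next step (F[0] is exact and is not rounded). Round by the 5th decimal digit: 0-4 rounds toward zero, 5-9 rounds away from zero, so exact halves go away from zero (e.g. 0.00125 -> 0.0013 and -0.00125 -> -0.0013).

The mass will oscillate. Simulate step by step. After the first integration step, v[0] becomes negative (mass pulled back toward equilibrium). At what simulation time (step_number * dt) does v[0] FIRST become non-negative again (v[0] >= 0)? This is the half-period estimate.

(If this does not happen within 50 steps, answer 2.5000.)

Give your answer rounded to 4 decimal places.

Step 0: x=[10.5000] v=[0.0000]
Step 1: x=[10.4734] v=[-0.5320]
Step 2: x=[10.4206] v=[-1.0566]
Step 3: x=[10.3423] v=[-1.5664]
Step 4: x=[10.2396] v=[-2.0542]
Step 5: x=[10.1139] v=[-2.5133]
Step 6: x=[9.9670] v=[-2.9372]
Step 7: x=[9.8010] v=[-3.3200]
Step 8: x=[9.6182] v=[-3.6563]
Step 9: x=[9.4211] v=[-3.9414]
Step 10: x=[9.2125] v=[-4.1713]
Step 11: x=[8.9954] v=[-4.3428]
Step 12: x=[8.7727] v=[-4.4535]
Step 13: x=[8.5476] v=[-4.5019]
Step 14: x=[8.3232] v=[-4.4872]
Step 15: x=[8.1027] v=[-4.4097]
Step 16: x=[7.8892] v=[-4.2705]
Step 17: x=[7.6856] v=[-4.0715]
Step 18: x=[7.4948] v=[-3.8155]
Step 19: x=[7.3195] v=[-3.5060]
Step 20: x=[7.1621] v=[-3.1475]
Step 21: x=[7.0249] v=[-2.7449]
Step 22: x=[6.9097] v=[-2.3039]
Step 23: x=[6.8182] v=[-1.8306]
Step 24: x=[6.7516] v=[-1.3317]
Step 25: x=[6.7109] v=[-0.8142]
Step 26: x=[6.6966] v=[-0.2853]
Step 27: x=[6.7090] v=[0.2477]
First v>=0 after going negative at step 27, time=1.3500

Answer: 1.3500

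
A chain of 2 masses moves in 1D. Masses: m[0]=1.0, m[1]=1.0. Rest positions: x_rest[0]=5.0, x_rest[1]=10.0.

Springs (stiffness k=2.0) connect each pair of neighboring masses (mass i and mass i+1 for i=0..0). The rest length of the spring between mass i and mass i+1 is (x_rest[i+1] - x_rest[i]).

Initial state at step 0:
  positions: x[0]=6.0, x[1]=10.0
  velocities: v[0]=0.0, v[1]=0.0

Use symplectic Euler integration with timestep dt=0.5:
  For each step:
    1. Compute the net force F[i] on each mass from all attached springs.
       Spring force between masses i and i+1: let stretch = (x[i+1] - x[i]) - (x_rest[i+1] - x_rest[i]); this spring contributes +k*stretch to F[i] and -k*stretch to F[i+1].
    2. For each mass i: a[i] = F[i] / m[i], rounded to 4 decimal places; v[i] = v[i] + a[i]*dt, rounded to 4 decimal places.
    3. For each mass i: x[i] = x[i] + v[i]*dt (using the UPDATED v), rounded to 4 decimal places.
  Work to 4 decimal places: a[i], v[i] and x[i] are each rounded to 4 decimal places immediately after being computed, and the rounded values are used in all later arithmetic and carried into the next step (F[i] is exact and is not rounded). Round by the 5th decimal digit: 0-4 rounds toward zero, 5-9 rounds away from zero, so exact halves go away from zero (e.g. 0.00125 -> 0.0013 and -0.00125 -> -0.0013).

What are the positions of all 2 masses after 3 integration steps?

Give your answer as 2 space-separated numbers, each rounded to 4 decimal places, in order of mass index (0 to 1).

Step 0: x=[6.0000 10.0000] v=[0.0000 0.0000]
Step 1: x=[5.5000 10.5000] v=[-1.0000 1.0000]
Step 2: x=[5.0000 11.0000] v=[-1.0000 1.0000]
Step 3: x=[5.0000 11.0000] v=[0.0000 0.0000]

Answer: 5.0000 11.0000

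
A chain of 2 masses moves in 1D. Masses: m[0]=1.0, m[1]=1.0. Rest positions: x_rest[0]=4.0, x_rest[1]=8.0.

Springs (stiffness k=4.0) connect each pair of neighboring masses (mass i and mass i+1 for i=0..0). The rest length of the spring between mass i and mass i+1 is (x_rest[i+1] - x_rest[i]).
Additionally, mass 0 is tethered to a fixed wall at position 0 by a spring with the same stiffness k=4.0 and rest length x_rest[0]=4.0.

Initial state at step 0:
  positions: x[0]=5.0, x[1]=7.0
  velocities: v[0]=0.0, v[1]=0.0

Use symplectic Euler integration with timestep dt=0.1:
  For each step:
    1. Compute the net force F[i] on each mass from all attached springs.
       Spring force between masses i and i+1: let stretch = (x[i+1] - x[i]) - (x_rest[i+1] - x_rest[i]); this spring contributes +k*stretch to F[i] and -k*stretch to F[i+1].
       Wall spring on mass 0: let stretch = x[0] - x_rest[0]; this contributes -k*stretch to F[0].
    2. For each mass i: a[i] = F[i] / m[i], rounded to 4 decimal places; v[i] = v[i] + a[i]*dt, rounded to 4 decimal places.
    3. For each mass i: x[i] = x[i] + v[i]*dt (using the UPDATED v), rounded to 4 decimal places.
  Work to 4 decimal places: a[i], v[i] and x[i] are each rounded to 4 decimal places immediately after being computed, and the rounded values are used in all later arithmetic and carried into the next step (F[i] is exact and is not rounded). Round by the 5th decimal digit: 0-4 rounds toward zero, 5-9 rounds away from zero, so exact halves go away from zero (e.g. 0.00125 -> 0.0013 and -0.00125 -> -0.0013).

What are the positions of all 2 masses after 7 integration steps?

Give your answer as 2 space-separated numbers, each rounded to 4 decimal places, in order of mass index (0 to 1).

Step 0: x=[5.0000 7.0000] v=[0.0000 0.0000]
Step 1: x=[4.8800 7.0800] v=[-1.2000 0.8000]
Step 2: x=[4.6528 7.2320] v=[-2.2720 1.5200]
Step 3: x=[4.3427 7.4408] v=[-3.1014 2.0883]
Step 4: x=[3.9828 7.6857] v=[-3.5992 2.4491]
Step 5: x=[3.6117 7.9425] v=[-3.7112 2.5679]
Step 6: x=[3.2693 8.1861] v=[-3.4236 2.4356]
Step 7: x=[2.9928 8.3930] v=[-2.7646 2.0689]

Answer: 2.9928 8.3930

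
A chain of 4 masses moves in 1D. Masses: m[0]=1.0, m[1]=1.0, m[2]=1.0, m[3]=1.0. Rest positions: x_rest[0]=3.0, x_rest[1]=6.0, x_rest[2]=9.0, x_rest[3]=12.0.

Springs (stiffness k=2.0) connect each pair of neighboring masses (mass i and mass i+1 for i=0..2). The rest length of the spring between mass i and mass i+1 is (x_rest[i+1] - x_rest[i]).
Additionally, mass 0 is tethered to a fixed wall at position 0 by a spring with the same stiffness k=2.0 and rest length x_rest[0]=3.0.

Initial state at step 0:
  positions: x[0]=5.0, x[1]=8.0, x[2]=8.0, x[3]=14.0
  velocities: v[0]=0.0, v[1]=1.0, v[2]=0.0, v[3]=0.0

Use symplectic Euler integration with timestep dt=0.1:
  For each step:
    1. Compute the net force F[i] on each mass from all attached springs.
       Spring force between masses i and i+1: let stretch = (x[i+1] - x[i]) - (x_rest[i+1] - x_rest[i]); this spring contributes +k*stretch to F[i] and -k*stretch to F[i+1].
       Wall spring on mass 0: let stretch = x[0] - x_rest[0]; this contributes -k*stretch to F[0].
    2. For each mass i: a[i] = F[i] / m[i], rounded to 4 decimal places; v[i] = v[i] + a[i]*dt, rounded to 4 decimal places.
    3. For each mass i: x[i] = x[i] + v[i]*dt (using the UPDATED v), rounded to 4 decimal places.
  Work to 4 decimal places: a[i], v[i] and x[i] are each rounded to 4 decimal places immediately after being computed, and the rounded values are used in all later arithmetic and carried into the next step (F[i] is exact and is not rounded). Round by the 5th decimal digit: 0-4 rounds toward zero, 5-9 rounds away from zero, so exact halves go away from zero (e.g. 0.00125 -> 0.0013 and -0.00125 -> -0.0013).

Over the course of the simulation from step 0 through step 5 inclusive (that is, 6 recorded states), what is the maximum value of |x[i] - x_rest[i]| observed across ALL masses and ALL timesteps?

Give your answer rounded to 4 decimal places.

Answer: 2.0400

Derivation:
Step 0: x=[5.0000 8.0000 8.0000 14.0000] v=[0.0000 1.0000 0.0000 0.0000]
Step 1: x=[4.9600 8.0400 8.1200 13.9400] v=[-0.4000 0.4000 1.2000 -0.6000]
Step 2: x=[4.8824 8.0200 8.3548 13.8236] v=[-0.7760 -0.2000 2.3480 -1.1640]
Step 3: x=[4.7699 7.9439 8.6923 13.6578] v=[-1.1250 -0.7606 3.3748 -1.6578]
Step 4: x=[4.6255 7.8193 9.1141 13.4527] v=[-1.4442 -1.2457 4.2182 -2.0509]
Step 5: x=[4.4525 7.6568 9.5968 13.2208] v=[-1.7305 -1.6255 4.8270 -2.3186]
Max displacement = 2.0400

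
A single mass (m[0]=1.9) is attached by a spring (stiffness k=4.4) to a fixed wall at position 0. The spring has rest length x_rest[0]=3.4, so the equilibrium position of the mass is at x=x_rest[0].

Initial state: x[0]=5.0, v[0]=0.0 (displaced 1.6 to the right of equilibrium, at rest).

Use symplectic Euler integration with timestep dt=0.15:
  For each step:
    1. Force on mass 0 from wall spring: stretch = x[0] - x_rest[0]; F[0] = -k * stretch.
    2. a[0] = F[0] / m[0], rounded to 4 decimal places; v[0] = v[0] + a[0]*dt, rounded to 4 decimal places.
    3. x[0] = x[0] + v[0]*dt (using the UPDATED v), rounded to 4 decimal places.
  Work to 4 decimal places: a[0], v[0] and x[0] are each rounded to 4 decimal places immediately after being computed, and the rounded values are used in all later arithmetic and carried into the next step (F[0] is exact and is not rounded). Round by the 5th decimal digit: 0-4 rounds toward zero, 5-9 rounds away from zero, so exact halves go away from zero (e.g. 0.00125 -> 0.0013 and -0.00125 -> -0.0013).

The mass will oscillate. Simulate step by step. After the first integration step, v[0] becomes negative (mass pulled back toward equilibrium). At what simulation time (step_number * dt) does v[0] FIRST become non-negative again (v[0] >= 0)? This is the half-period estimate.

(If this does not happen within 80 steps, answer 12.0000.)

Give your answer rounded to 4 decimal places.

Step 0: x=[5.0000] v=[0.0000]
Step 1: x=[4.9166] v=[-0.5558]
Step 2: x=[4.7542] v=[-1.0826]
Step 3: x=[4.5213] v=[-1.5530]
Step 4: x=[4.2299] v=[-1.9425]
Step 5: x=[3.8953] v=[-2.2308]
Step 6: x=[3.5349] v=[-2.4029]
Step 7: x=[3.1674] v=[-2.4498]
Step 8: x=[2.8121] v=[-2.3690]
Step 9: x=[2.4874] v=[-2.1648]
Step 10: x=[2.2102] v=[-1.8478]
Step 11: x=[1.9950] v=[-1.4345]
Step 12: x=[1.8530] v=[-0.9464]
Step 13: x=[1.7917] v=[-0.4090]
Step 14: x=[1.8142] v=[0.1497]
First v>=0 after going negative at step 14, time=2.1000

Answer: 2.1000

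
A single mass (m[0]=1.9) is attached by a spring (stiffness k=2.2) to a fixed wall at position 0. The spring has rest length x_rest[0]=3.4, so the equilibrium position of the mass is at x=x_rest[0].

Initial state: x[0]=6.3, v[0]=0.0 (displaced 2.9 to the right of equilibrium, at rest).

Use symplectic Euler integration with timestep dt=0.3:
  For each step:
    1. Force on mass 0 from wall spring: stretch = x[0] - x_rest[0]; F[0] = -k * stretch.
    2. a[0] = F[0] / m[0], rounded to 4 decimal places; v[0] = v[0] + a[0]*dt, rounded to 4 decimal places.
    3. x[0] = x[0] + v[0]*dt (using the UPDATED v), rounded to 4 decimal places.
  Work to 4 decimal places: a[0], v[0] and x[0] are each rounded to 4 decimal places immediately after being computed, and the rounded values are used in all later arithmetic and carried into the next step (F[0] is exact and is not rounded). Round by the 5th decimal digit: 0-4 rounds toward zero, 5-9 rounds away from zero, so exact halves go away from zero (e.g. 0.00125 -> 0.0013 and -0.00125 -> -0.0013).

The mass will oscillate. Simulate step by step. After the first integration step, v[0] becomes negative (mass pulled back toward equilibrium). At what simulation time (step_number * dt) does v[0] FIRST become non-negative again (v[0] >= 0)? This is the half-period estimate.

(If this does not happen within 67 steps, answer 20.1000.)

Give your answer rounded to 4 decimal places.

Step 0: x=[6.3000] v=[0.0000]
Step 1: x=[5.9978] v=[-1.0074]
Step 2: x=[5.4249] v=[-1.9098]
Step 3: x=[4.6409] v=[-2.6132]
Step 4: x=[3.7276] v=[-3.0442]
Step 5: x=[2.7802] v=[-3.1580]
Step 6: x=[1.8974] v=[-2.9427]
Step 7: x=[1.1712] v=[-2.4207]
Step 8: x=[0.6773] v=[-1.6465]
Step 9: x=[0.4671] v=[-0.7007]
Step 10: x=[0.5625] v=[0.3181]
First v>=0 after going negative at step 10, time=3.0000

Answer: 3.0000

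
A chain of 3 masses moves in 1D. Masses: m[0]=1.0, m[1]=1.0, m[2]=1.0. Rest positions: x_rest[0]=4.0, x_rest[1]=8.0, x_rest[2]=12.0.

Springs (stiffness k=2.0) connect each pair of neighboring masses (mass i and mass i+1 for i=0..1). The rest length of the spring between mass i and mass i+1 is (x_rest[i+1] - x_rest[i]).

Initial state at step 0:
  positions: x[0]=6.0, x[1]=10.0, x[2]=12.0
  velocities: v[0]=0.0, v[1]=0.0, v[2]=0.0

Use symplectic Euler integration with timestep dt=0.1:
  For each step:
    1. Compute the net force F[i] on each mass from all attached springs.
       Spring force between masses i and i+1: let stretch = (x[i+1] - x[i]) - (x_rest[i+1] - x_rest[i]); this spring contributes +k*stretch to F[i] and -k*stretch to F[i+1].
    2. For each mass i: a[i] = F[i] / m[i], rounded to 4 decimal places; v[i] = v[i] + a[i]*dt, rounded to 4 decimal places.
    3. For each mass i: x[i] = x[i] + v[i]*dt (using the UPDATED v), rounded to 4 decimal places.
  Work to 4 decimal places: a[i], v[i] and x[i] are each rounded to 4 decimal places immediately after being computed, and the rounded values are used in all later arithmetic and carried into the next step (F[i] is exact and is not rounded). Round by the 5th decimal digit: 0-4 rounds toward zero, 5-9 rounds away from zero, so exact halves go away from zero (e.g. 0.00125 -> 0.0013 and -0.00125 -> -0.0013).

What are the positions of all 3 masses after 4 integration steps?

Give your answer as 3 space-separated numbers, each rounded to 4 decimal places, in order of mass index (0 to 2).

Answer: 5.9885 9.6351 12.3766

Derivation:
Step 0: x=[6.0000 10.0000 12.0000] v=[0.0000 0.0000 0.0000]
Step 1: x=[6.0000 9.9600 12.0400] v=[0.0000 -0.4000 0.4000]
Step 2: x=[5.9992 9.8824 12.1184] v=[-0.0080 -0.7760 0.7840]
Step 3: x=[5.9961 9.7719 12.2321] v=[-0.0314 -1.1054 1.1368]
Step 4: x=[5.9885 9.6351 12.3766] v=[-0.0762 -1.3685 1.4448]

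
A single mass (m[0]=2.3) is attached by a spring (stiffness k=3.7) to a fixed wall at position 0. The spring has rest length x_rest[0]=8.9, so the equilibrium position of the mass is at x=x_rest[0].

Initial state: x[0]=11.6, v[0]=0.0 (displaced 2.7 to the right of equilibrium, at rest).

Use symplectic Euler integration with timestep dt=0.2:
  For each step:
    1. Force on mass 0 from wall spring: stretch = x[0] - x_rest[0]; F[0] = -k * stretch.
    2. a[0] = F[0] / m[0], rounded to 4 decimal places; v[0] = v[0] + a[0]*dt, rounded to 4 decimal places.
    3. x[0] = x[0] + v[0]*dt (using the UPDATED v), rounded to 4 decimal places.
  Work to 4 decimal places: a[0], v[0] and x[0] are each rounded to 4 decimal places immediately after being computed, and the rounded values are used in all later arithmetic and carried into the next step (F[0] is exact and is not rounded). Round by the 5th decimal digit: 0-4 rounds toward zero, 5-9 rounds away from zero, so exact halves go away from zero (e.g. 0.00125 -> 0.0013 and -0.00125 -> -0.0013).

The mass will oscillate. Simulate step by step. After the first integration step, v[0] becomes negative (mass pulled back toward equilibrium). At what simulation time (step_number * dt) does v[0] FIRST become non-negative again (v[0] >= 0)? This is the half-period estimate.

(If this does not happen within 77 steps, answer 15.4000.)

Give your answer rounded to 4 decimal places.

Step 0: x=[11.6000] v=[0.0000]
Step 1: x=[11.4263] v=[-0.8687]
Step 2: x=[11.0900] v=[-1.6815]
Step 3: x=[10.6128] v=[-2.3861]
Step 4: x=[10.0254] v=[-2.9372]
Step 5: x=[9.3655] v=[-3.2993]
Step 6: x=[8.6757] v=[-3.4491]
Step 7: x=[8.0003] v=[-3.3769]
Step 8: x=[7.3828] v=[-3.0874]
Step 9: x=[6.8629] v=[-2.5993]
Step 10: x=[6.4741] v=[-1.9439]
Step 11: x=[6.2414] v=[-1.1634]
Step 12: x=[6.1798] v=[-0.3080]
Step 13: x=[6.2932] v=[0.5672]
First v>=0 after going negative at step 13, time=2.6000

Answer: 2.6000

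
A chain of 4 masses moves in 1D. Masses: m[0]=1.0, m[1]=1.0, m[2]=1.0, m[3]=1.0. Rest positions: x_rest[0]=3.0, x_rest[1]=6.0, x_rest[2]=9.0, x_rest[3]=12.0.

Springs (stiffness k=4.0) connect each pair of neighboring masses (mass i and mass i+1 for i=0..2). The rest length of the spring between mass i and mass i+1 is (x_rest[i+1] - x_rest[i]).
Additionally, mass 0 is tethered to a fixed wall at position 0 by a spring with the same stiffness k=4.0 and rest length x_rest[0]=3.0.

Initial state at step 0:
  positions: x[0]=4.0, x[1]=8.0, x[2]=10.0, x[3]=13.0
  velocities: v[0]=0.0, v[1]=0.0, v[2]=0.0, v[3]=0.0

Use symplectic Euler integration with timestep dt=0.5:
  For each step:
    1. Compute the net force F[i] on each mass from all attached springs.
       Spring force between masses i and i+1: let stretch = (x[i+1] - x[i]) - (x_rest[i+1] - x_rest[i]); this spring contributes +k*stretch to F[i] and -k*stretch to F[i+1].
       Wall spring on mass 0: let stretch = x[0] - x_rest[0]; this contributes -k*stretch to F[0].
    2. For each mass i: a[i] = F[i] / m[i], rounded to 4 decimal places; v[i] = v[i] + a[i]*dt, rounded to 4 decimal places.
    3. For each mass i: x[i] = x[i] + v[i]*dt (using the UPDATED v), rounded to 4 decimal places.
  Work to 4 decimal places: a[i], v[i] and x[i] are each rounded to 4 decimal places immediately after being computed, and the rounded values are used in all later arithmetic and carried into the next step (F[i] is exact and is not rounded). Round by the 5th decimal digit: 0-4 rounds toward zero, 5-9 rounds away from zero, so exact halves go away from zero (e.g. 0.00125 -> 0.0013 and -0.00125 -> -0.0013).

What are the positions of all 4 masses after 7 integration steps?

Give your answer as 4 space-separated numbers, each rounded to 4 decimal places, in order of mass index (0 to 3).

Answer: 2.0000 6.0000 7.0000 11.0000

Derivation:
Step 0: x=[4.0000 8.0000 10.0000 13.0000] v=[0.0000 0.0000 0.0000 0.0000]
Step 1: x=[4.0000 6.0000 11.0000 13.0000] v=[0.0000 -4.0000 2.0000 0.0000]
Step 2: x=[2.0000 7.0000 9.0000 14.0000] v=[-4.0000 2.0000 -4.0000 2.0000]
Step 3: x=[3.0000 5.0000 10.0000 13.0000] v=[2.0000 -4.0000 2.0000 -2.0000]
Step 4: x=[3.0000 6.0000 9.0000 12.0000] v=[0.0000 2.0000 -2.0000 -2.0000]
Step 5: x=[3.0000 7.0000 8.0000 11.0000] v=[0.0000 2.0000 -2.0000 -2.0000]
Step 6: x=[4.0000 5.0000 9.0000 10.0000] v=[2.0000 -4.0000 2.0000 -2.0000]
Step 7: x=[2.0000 6.0000 7.0000 11.0000] v=[-4.0000 2.0000 -4.0000 2.0000]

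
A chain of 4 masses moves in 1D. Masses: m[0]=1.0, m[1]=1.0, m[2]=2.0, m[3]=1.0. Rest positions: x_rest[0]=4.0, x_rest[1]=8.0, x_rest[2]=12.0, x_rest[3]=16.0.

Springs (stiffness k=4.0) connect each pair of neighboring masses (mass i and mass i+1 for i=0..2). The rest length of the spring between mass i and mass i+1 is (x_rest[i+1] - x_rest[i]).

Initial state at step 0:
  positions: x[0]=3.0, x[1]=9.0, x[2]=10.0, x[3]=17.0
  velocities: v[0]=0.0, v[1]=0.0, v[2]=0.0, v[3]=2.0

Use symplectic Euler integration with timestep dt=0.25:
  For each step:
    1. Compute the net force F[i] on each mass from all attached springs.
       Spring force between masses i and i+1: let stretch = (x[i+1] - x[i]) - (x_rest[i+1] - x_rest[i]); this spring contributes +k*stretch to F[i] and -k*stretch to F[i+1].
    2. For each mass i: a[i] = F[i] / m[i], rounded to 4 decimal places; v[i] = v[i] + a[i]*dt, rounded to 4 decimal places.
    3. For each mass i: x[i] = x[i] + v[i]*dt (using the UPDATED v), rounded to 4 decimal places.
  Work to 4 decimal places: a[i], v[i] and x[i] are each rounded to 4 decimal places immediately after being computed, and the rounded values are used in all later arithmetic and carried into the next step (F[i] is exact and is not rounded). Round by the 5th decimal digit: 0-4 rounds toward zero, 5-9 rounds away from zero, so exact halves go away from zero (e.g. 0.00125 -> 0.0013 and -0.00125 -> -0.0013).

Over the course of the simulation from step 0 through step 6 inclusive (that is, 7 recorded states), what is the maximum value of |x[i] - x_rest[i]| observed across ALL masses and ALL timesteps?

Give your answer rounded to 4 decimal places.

Answer: 2.4844

Derivation:
Step 0: x=[3.0000 9.0000 10.0000 17.0000] v=[0.0000 0.0000 0.0000 2.0000]
Step 1: x=[3.5000 7.7500 10.7500 16.7500] v=[2.0000 -5.0000 3.0000 -1.0000]
Step 2: x=[4.0625 6.1875 11.8750 16.0000] v=[2.2500 -6.2500 4.5000 -3.0000]
Step 3: x=[4.1563 5.5156 12.8047 15.2188] v=[0.3750 -2.6875 3.7188 -3.1250]
Step 4: x=[3.5899 6.3262 13.1250 14.8340] v=[-2.2657 3.2423 1.2813 -1.5391]
Step 5: x=[2.7076 8.1524 12.8091 15.0220] v=[-3.5294 7.3048 -1.2636 0.7519]
Step 6: x=[2.1865 9.7816 12.1877 15.6568] v=[-2.0846 6.5167 -2.4855 2.5390]
Max displacement = 2.4844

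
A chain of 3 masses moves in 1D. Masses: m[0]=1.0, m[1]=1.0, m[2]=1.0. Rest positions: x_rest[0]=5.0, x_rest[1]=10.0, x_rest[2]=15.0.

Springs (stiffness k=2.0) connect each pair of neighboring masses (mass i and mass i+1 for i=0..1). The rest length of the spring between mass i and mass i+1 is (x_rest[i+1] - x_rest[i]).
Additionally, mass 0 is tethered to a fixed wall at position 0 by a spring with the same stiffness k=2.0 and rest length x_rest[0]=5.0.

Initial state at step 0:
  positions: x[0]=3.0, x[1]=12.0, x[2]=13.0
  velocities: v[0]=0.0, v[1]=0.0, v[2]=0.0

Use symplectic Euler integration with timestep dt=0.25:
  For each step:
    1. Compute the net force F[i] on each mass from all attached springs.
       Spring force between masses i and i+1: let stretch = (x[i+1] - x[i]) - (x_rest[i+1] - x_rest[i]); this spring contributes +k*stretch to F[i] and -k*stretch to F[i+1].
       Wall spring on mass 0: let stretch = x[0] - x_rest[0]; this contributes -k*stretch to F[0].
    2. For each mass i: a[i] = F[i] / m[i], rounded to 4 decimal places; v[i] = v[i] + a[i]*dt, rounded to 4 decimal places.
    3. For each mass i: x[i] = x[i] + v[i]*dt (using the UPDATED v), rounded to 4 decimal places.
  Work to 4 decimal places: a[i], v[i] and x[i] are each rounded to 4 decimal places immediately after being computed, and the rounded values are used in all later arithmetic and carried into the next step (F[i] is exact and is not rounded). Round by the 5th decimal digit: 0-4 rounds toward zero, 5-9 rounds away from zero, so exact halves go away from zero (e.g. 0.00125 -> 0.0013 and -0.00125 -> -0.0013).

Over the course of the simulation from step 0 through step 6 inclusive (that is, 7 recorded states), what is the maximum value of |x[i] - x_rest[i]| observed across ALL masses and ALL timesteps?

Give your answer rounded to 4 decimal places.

Answer: 2.9883

Derivation:
Step 0: x=[3.0000 12.0000 13.0000] v=[0.0000 0.0000 0.0000]
Step 1: x=[3.7500 11.0000 13.5000] v=[3.0000 -4.0000 2.0000]
Step 2: x=[4.9375 9.4063 14.3125] v=[4.7500 -6.3750 3.2500]
Step 3: x=[6.0664 7.8672 15.1367] v=[4.5157 -6.1563 3.2969]
Step 4: x=[6.6621 7.0117 15.6773] v=[2.3829 -3.4220 2.1622]
Step 5: x=[6.4688 7.1957 15.7597] v=[-0.7734 0.7360 0.3294]
Step 6: x=[5.5577 8.3594 15.3966] v=[-3.6444 4.6546 -1.4526]
Max displacement = 2.9883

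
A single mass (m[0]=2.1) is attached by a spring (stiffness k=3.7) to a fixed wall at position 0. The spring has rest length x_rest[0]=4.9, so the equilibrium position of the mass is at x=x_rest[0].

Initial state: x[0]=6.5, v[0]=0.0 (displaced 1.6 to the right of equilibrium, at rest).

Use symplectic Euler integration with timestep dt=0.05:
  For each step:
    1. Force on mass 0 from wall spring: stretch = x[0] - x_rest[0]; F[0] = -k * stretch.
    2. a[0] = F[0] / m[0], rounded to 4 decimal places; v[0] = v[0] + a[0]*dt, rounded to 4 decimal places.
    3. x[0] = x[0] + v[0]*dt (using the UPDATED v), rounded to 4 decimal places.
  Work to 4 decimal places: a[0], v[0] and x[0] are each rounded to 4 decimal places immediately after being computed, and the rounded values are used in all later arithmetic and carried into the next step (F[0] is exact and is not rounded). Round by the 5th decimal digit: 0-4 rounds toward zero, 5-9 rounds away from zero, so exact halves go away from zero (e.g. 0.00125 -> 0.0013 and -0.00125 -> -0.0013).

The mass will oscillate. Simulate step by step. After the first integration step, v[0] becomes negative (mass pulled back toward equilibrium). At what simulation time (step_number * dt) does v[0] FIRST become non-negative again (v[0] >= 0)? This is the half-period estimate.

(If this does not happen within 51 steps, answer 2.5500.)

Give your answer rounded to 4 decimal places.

Step 0: x=[6.5000] v=[0.0000]
Step 1: x=[6.4930] v=[-0.1410]
Step 2: x=[6.4789] v=[-0.2813]
Step 3: x=[6.4579] v=[-0.4204]
Step 4: x=[6.4300] v=[-0.5576]
Step 5: x=[6.3954] v=[-0.6924]
Step 6: x=[6.3542] v=[-0.8241]
Step 7: x=[6.3066] v=[-0.9522]
Step 8: x=[6.2528] v=[-1.0761]
Step 9: x=[6.1930] v=[-1.1953]
Step 10: x=[6.1275] v=[-1.3092]
Step 11: x=[6.0566] v=[-1.4173]
Step 12: x=[5.9806] v=[-1.5192]
Step 13: x=[5.8999] v=[-1.6144]
Step 14: x=[5.8148] v=[-1.7025]
Step 15: x=[5.7256] v=[-1.7831]
Step 16: x=[5.6328] v=[-1.8558]
Step 17: x=[5.5368] v=[-1.9204]
Step 18: x=[5.4380] v=[-1.9765]
Step 19: x=[5.3368] v=[-2.0239]
Step 20: x=[5.2337] v=[-2.0624]
Step 21: x=[5.1291] v=[-2.0918]
Step 22: x=[5.0235] v=[-2.1120]
Step 23: x=[4.9174] v=[-2.1229]
Step 24: x=[4.8112] v=[-2.1244]
Step 25: x=[4.7054] v=[-2.1166]
Step 26: x=[4.6004] v=[-2.0995]
Step 27: x=[4.4967] v=[-2.0731]
Step 28: x=[4.3948] v=[-2.0376]
Step 29: x=[4.2951] v=[-1.9931]
Step 30: x=[4.1981] v=[-1.9398]
Step 31: x=[4.1042] v=[-1.8780]
Step 32: x=[4.0138] v=[-1.8079]
Step 33: x=[3.9273] v=[-1.7298]
Step 34: x=[3.8451] v=[-1.6441]
Step 35: x=[3.7675] v=[-1.5512]
Step 36: x=[3.6949] v=[-1.4514]
Step 37: x=[3.6276] v=[-1.3452]
Step 38: x=[3.5659] v=[-1.2331]
Step 39: x=[3.5101] v=[-1.1156]
Step 40: x=[3.4604] v=[-0.9932]
Step 41: x=[3.4171] v=[-0.8664]
Step 42: x=[3.3803] v=[-0.7358]
Step 43: x=[3.3502] v=[-0.6019]
Step 44: x=[3.3269] v=[-0.4654]
Step 45: x=[3.3106] v=[-0.3268]
Step 46: x=[3.3013] v=[-0.1868]
Step 47: x=[3.2990] v=[-0.0460]
Step 48: x=[3.3038] v=[0.0950]
First v>=0 after going negative at step 48, time=2.4000

Answer: 2.4000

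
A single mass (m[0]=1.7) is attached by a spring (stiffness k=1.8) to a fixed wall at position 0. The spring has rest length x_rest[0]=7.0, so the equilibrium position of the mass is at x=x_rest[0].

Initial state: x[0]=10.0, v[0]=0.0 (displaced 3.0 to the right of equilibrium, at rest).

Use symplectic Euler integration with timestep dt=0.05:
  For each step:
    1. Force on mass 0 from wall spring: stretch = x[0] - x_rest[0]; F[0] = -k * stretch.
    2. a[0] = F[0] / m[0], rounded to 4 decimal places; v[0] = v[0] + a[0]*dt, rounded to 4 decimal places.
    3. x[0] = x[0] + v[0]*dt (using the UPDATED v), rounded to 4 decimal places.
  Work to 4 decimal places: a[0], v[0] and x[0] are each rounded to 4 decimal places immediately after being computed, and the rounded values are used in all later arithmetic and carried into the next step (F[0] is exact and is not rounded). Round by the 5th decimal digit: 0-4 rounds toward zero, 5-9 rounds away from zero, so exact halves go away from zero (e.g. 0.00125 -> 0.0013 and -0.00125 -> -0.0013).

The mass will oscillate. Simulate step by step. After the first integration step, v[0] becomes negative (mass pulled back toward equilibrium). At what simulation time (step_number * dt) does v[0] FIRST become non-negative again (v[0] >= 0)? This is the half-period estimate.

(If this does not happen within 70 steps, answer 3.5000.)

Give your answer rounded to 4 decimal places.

Step 0: x=[10.0000] v=[0.0000]
Step 1: x=[9.9921] v=[-0.1588]
Step 2: x=[9.9762] v=[-0.3172]
Step 3: x=[9.9525] v=[-0.4748]
Step 4: x=[9.9209] v=[-0.6311]
Step 5: x=[9.8816] v=[-0.7857]
Step 6: x=[9.8347] v=[-0.9383]
Step 7: x=[9.7803] v=[-1.0884]
Step 8: x=[9.7185] v=[-1.2356]
Step 9: x=[9.6495] v=[-1.3795]
Step 10: x=[9.5735] v=[-1.5198]
Step 11: x=[9.4907] v=[-1.6560]
Step 12: x=[9.4013] v=[-1.7879]
Step 13: x=[9.3056] v=[-1.9150]
Step 14: x=[9.2037] v=[-2.0371]
Step 15: x=[9.0960] v=[-2.1538]
Step 16: x=[8.9828] v=[-2.2648]
Step 17: x=[8.8643] v=[-2.3698]
Step 18: x=[8.7409] v=[-2.4685]
Step 19: x=[8.6129] v=[-2.5607]
Step 20: x=[8.4806] v=[-2.6461]
Step 21: x=[8.3444] v=[-2.7245]
Step 22: x=[8.2046] v=[-2.7957]
Step 23: x=[8.0616] v=[-2.8595]
Step 24: x=[7.9158] v=[-2.9157]
Step 25: x=[7.7676] v=[-2.9642]
Step 26: x=[7.6174] v=[-3.0048]
Step 27: x=[7.4655] v=[-3.0375]
Step 28: x=[7.3124] v=[-3.0621]
Step 29: x=[7.1585] v=[-3.0786]
Step 30: x=[7.0042] v=[-3.0870]
Step 31: x=[6.8498] v=[-3.0872]
Step 32: x=[6.6958] v=[-3.0793]
Step 33: x=[6.5426] v=[-3.0632]
Step 34: x=[6.3907] v=[-3.0390]
Step 35: x=[6.2404] v=[-3.0067]
Step 36: x=[6.0921] v=[-2.9665]
Step 37: x=[5.9462] v=[-2.9184]
Step 38: x=[5.8031] v=[-2.8626]
Step 39: x=[5.6631] v=[-2.7992]
Step 40: x=[5.5267] v=[-2.7284]
Step 41: x=[5.3942] v=[-2.6504]
Step 42: x=[5.2659] v=[-2.5654]
Step 43: x=[5.1422] v=[-2.4736]
Step 44: x=[5.0234] v=[-2.3752]
Step 45: x=[4.9099] v=[-2.2706]
Step 46: x=[4.8019] v=[-2.1600]
Step 47: x=[4.6997] v=[-2.0436]
Step 48: x=[4.6036] v=[-1.9218]
Step 49: x=[4.5139] v=[-1.7949]
Step 50: x=[4.4307] v=[-1.6633]
Step 51: x=[4.3543] v=[-1.5273]
Step 52: x=[4.2849] v=[-1.3872]
Step 53: x=[4.2227] v=[-1.2435]
Step 54: x=[4.1679] v=[-1.0965]
Step 55: x=[4.1206] v=[-0.9466]
Step 56: x=[4.0809] v=[-0.7942]
Step 57: x=[4.0489] v=[-0.6397]
Step 58: x=[4.0247] v=[-0.4835]
Step 59: x=[4.0084] v=[-0.3260]
Step 60: x=[4.0000] v=[-0.1676]
Step 61: x=[3.9996] v=[-0.0088]
Step 62: x=[4.0071] v=[0.1500]
First v>=0 after going negative at step 62, time=3.1000

Answer: 3.1000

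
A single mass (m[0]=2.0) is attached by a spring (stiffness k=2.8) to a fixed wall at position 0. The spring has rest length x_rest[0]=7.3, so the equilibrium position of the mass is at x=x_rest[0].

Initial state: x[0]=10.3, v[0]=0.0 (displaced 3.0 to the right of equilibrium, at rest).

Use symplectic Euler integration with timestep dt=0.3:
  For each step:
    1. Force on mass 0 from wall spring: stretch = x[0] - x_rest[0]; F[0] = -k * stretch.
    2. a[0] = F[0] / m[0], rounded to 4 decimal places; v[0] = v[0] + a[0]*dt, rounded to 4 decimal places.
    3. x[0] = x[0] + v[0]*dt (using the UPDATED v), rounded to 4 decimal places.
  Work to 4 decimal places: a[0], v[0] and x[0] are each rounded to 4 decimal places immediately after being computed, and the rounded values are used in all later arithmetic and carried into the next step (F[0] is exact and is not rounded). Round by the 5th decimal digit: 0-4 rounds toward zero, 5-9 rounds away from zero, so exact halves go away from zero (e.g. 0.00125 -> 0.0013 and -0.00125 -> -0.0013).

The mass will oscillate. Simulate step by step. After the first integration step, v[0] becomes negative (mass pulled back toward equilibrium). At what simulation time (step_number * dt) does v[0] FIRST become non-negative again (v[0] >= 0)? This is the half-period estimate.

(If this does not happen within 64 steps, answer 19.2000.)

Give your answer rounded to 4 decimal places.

Step 0: x=[10.3000] v=[0.0000]
Step 1: x=[9.9220] v=[-1.2600]
Step 2: x=[9.2136] v=[-2.3612]
Step 3: x=[8.2641] v=[-3.1649]
Step 4: x=[7.1932] v=[-3.5698]
Step 5: x=[6.1357] v=[-3.5250]
Step 6: x=[5.2249] v=[-3.0360]
Step 7: x=[4.5756] v=[-2.1645]
Step 8: x=[4.2695] v=[-1.0202]
Step 9: x=[4.3453] v=[0.2526]
First v>=0 after going negative at step 9, time=2.7000

Answer: 2.7000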